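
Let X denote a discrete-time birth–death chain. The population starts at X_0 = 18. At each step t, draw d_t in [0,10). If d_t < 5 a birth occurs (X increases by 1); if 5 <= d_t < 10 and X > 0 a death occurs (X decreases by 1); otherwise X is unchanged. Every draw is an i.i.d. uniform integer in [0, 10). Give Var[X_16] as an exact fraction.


X can drop by at most 1 per step and X_0 = 18 > T = 16, so X_t >= 18 − t >= 2 > 0 for every t <= 16: the floor at 0 (the 'and X > 0' condition) never binds. Hence X_16 = X_0 + Σ_{t<16} Y_t with i.i.d. increments Y_t = y(d_t) ∈ {+1, −1, 0}.
Outcome values over d=0..9: [1, 1, 1, 1, 1, -1, -1, -1, -1, -1]
Σy = 0, Σy² = 10, M = 10
μ = 0/10 = 0,  σ² = 10/10 − (0)² = 1
Independent increments: Var[X_16] = 16·σ² = 16·(1) = 16

16


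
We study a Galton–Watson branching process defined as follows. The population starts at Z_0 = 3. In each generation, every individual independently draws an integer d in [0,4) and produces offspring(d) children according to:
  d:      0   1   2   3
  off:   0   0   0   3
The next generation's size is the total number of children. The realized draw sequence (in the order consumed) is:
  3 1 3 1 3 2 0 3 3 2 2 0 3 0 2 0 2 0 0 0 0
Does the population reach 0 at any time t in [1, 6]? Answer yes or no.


gen 0: Z_0=3, draws=[3, 1, 3], offspring=[3, 0, 3], Z_1=6
gen 1: Z_1=6, draws=[1, 3, 2, 0, 3, 3], offspring=[0, 3, 0, 0, 3, 3], Z_2=9
gen 2: Z_2=9, draws=[2, 2, 0, 3, 0, 2, 0, 2, 0], offspring=[0, 0, 0, 3, 0, 0, 0, 0, 0], Z_3=3
gen 3: Z_3=3, draws=[0, 0, 0], offspring=[0, 0, 0], Z_4=0
gen 4: Z_4=0, draws=[], offspring=[], Z_5=0
gen 5: Z_5=0, draws=[], offspring=[], Z_6=0

yes


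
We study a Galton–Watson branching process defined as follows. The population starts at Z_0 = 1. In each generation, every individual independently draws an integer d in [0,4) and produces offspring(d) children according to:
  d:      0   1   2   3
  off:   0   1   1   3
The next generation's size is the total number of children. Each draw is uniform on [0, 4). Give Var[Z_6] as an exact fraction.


Outcome values over d=0..3: [0, 1, 1, 3]
Σy = 5, Σy² = 11, M = 4
μ = 5/4 = 5/4,  σ² = 11/4 − (5/4)² = 19/16
V_0 = 0, E_0 = 1
V_1 = 19/16·E_0 + (5/4)²·V_0 = 19/16;  E_1 = 5/4
V_2 = 19/16·E_1 + (5/4)²·V_1 = 855/256;  E_2 = 25/16
V_3 = 19/16·E_2 + (5/4)²·V_2 = 28975/4096;  E_3 = 125/64
V_4 = 19/16·E_3 + (5/4)²·V_3 = 876375/65536;  E_4 = 625/256
V_5 = 19/16·E_4 + (5/4)²·V_4 = 24949375/1048576;  E_5 = 3125/1024
V_6 = 19/16·E_5 + (5/4)²·V_5 = 684534375/16777216;  E_6 = 15625/4096

684534375/16777216


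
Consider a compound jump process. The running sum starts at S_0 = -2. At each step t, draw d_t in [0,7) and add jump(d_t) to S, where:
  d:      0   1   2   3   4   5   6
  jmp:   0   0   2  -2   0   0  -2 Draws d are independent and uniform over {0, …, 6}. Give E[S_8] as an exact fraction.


Outcome values over d=0..6: [0, 0, 2, -2, 0, 0, -2]
Σy = -2, Σy² = 12, M = 7
μ = -2/7 = -2/7,  σ² = 12/7 − (-2/7)² = 80/49
E[S_8] = -2 + 8·(-2/7) = -30/7

-30/7


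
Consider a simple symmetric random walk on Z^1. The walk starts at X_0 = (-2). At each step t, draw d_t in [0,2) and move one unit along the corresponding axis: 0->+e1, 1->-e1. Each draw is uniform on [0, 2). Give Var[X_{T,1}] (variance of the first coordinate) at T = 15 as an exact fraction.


Outcome values over d=0..1: [1, -1]
Σy = 0, Σy² = 2, M = 2
μ = 0/2 = 0,  σ² = 2/2 − (0)² = 1
Independent increments: Var[X_15] = 15·σ² = 15·(1) = 15

15


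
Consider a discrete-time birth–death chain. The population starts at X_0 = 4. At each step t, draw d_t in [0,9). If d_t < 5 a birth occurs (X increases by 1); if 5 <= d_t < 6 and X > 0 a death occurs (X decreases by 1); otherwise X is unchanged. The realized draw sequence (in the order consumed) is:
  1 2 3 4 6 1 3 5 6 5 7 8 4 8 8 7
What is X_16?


9

t=0: X=4, d=1 → birth, X_1=5
t=1: X=5, d=2 → birth, X_2=6
t=2: X=6, d=3 → birth, X_3=7
t=3: X=7, d=4 → birth, X_4=8
t=4: X=8, d=6 → hold, X_5=8
t=5: X=8, d=1 → birth, X_6=9
t=6: X=9, d=3 → birth, X_7=10
t=7: X=10, d=5 → death, X_8=9
t=8: X=9, d=6 → hold, X_9=9
t=9: X=9, d=5 → death, X_10=8
t=10: X=8, d=7 → hold, X_11=8
t=11: X=8, d=8 → hold, X_12=8
t=12: X=8, d=4 → birth, X_13=9
t=13: X=9, d=8 → hold, X_14=9
t=14: X=9, d=8 → hold, X_15=9
t=15: X=9, d=7 → hold, X_16=9


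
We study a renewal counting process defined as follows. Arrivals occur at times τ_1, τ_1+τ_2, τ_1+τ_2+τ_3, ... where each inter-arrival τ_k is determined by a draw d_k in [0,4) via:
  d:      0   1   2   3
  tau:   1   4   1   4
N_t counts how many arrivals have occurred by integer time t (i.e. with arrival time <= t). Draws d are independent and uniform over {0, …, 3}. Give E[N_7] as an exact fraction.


335/128

Inter-arrival values over d=0..3: [1, 4, 1, 4]
Each d has probability 1/4, so the pmf of τ is: f(1) = 1/2, f(4) = 1/2
Renewal equation for m(n) = E[N_n]: condition on τ_1 = k (if k <= n, one arrival plus a fresh copy on the remaining n−k steps): m(n) = F(n) + Σ_{k<=n} f(k)·m(n−k), where F(n) = P(τ <= n) and m(0) = 0
m(1) = F(1) = 1/2
m(2) = F(2) + f(1)·m(1) = 1/2 + 1/2·1/2 = 3/4
m(3) = F(3) + f(1)·m(2) = 1/2 + 1/2·3/4 = 7/8
m(4) = F(4) + f(1)·m(3) = 1 + 1/2·7/8 = 23/16
m(5) = F(5) + f(1)·m(4) + f(4)·m(1) = 1 + 1/2·23/16 + 1/2·1/2 = 63/32
m(6) = F(6) + f(1)·m(5) + f(4)·m(2) = 1 + 1/2·63/32 + 1/2·3/4 = 151/64
m(7) = F(7) + f(1)·m(6) + f(4)·m(3) = 1 + 1/2·151/64 + 1/2·7/8 = 335/128
E[N_7] = m(7) = 335/128


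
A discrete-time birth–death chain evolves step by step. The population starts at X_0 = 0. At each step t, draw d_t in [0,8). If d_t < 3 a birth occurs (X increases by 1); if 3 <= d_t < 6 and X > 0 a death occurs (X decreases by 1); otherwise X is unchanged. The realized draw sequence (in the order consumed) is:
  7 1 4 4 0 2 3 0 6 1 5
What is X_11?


2

t=0: X=0, d=7 → hold, X_1=0
t=1: X=0, d=1 → birth, X_2=1
t=2: X=1, d=4 → death, X_3=0
t=3: X=0, d=4 → hold, X_4=0
t=4: X=0, d=0 → birth, X_5=1
t=5: X=1, d=2 → birth, X_6=2
t=6: X=2, d=3 → death, X_7=1
t=7: X=1, d=0 → birth, X_8=2
t=8: X=2, d=6 → hold, X_9=2
t=9: X=2, d=1 → birth, X_10=3
t=10: X=3, d=5 → death, X_11=2


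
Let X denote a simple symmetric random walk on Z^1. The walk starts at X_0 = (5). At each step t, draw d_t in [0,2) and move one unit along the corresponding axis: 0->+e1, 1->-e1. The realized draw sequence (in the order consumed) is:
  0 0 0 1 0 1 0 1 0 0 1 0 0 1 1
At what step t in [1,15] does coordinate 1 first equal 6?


1

t=0: X=(5), d=0 → +e1, X_1=(6)
t=1: X=(6), d=0 → +e1, X_2=(7)
t=2: X=(7), d=0 → +e1, X_3=(8)
t=3: X=(8), d=1 → -e1, X_4=(7)
t=4: X=(7), d=0 → +e1, X_5=(8)
t=5: X=(8), d=1 → -e1, X_6=(7)
t=6: X=(7), d=0 → +e1, X_7=(8)
t=7: X=(8), d=1 → -e1, X_8=(7)
t=8: X=(7), d=0 → +e1, X_9=(8)
t=9: X=(8), d=0 → +e1, X_10=(9)
t=10: X=(9), d=1 → -e1, X_11=(8)
t=11: X=(8), d=0 → +e1, X_12=(9)
t=12: X=(9), d=0 → +e1, X_13=(10)
t=13: X=(10), d=1 → -e1, X_14=(9)
t=14: X=(9), d=1 → -e1, X_15=(8)


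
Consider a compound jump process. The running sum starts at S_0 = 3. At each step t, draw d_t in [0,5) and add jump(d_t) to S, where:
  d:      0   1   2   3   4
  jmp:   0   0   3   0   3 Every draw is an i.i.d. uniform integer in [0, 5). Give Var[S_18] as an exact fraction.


Outcome values over d=0..4: [0, 0, 3, 0, 3]
Σy = 6, Σy² = 18, M = 5
μ = 6/5 = 6/5,  σ² = 18/5 − (6/5)² = 54/25
Independent increments: Var[S_18] = 18·σ² = 18·(54/25) = 972/25

972/25


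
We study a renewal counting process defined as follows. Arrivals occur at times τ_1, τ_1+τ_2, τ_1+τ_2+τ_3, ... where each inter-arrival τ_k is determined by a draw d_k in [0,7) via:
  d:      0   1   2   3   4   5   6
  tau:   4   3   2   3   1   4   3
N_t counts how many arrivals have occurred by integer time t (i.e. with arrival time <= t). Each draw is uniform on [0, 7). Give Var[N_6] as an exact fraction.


6059951484/13841287201

Inter-arrival values over d=0..6: [4, 3, 2, 3, 1, 4, 3]
Each d has probability 1/7, so the pmf of τ is: f(1) = 1/7, f(2) = 1/7, f(3) = 3/7, f(4) = 2/7
Let p_n(j) = P(N_n = j), with p_0 = [1]. Condition on τ_1: p_n(0) = P(τ > n), and for j >= 1, p_n(j) = Σ_{k<=n} f(k)·p_{n−k}(j−1)
p_1 = [6/7, 1/7]  (j = 0..1)
p_2 = [5/7, 13/49, 1/49]  (j = 0..2)
p_3 = [2/7, 32/49, 20/343, 1/343]  (j = 0..3)
p_4 = [0, 39/49, 66/343, 27/2401, 1/2401]  (j = 0..4)
p_5 = [0, 29/49, 124/343, 107/2401, 34/16807, 1/16807]  (j = 0..5)
p_6 = [0, 16/49, 190/343, 264/2401, 155/16807, 41/117649, 1/117649]  (j = 0..6)
E[N_6] = Σ j·p_6(j) = 212115/117649;  E[N_6²] = Σ j²·p_6(j) = 433941/117649
Var[N_6] = 433941/117649 − (212115/117649)² = 6059951484/13841287201


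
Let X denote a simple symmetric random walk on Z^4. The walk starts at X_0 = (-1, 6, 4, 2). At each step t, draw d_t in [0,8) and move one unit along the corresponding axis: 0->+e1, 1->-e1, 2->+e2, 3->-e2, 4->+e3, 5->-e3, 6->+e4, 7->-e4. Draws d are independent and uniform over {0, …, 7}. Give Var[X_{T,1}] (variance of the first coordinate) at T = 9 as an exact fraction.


9/4

Outcome values over d=0..7: [1, -1, 0, 0, 0, 0, 0, 0]
Σy = 0, Σy² = 2, M = 8
μ = 0/8 = 0,  σ² = 2/8 − (0)² = 1/4
Independent increments: Var[X_9] = 9·σ² = 9·(1/4) = 9/4


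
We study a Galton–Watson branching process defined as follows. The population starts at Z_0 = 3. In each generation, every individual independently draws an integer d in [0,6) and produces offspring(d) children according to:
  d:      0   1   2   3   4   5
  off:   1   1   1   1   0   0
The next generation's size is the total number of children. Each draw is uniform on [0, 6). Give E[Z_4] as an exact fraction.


Outcome values over d=0..5: [1, 1, 1, 1, 0, 0]
Σy = 4, Σy² = 4, M = 6
μ = 4/6 = 2/3,  σ² = 4/6 − (2/3)² = 2/9
E[Z_0] = 3
E[Z_1] = 2/3·E[Z_0] = 2
E[Z_2] = 2/3·E[Z_1] = 4/3
E[Z_3] = 2/3·E[Z_2] = 8/9
E[Z_4] = 2/3·E[Z_3] = 16/27

16/27


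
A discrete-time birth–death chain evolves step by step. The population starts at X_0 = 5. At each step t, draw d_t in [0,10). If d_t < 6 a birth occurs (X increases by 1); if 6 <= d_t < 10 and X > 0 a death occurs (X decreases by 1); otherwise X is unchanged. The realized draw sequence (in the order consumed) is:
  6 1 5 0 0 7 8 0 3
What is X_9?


8

t=0: X=5, d=6 → death, X_1=4
t=1: X=4, d=1 → birth, X_2=5
t=2: X=5, d=5 → birth, X_3=6
t=3: X=6, d=0 → birth, X_4=7
t=4: X=7, d=0 → birth, X_5=8
t=5: X=8, d=7 → death, X_6=7
t=6: X=7, d=8 → death, X_7=6
t=7: X=6, d=0 → birth, X_8=7
t=8: X=7, d=3 → birth, X_9=8


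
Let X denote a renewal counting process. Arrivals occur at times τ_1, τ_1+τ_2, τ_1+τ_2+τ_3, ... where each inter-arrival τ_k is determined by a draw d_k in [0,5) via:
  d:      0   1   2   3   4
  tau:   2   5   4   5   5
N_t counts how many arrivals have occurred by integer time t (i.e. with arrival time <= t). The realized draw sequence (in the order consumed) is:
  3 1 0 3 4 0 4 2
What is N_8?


1

draw d_1=3: τ_1=5, arrival time A_1=5
draw d_2=1: τ_2=5, arrival time A_2=10
draw d_3=0: τ_3=2, arrival time A_3=12
draw d_4=3: τ_4=5, arrival time A_4=17
draw d_5=4: τ_5=5, arrival time A_5=22
draw d_6=0: τ_6=2, arrival time A_6=24
draw d_7=4: τ_7=5, arrival time A_7=29
draw d_8=2: τ_8=4, arrival time A_8=33
N_t over t=0..8: 0:0 1:0 2:0 3:0 4:0 5:1 6:1 7:1 8:1


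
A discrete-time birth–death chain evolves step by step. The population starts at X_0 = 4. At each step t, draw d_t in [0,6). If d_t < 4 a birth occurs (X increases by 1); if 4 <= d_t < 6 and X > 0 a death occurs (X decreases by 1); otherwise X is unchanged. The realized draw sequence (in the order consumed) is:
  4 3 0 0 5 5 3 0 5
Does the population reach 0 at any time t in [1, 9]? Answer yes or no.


t=0: X=4, d=4 → death, X_1=3
t=1: X=3, d=3 → birth, X_2=4
t=2: X=4, d=0 → birth, X_3=5
t=3: X=5, d=0 → birth, X_4=6
t=4: X=6, d=5 → death, X_5=5
t=5: X=5, d=5 → death, X_6=4
t=6: X=4, d=3 → birth, X_7=5
t=7: X=5, d=0 → birth, X_8=6
t=8: X=6, d=5 → death, X_9=5

no


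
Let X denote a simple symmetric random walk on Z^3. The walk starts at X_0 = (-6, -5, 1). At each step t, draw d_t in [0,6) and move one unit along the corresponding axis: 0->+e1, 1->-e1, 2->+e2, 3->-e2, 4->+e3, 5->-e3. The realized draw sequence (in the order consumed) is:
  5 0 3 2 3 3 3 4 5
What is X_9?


t=0: X=(-6, -5, 1), d=5 → -e3, X_1=(-6, -5, 0)
t=1: X=(-6, -5, 0), d=0 → +e1, X_2=(-5, -5, 0)
t=2: X=(-5, -5, 0), d=3 → -e2, X_3=(-5, -6, 0)
t=3: X=(-5, -6, 0), d=2 → +e2, X_4=(-5, -5, 0)
t=4: X=(-5, -5, 0), d=3 → -e2, X_5=(-5, -6, 0)
t=5: X=(-5, -6, 0), d=3 → -e2, X_6=(-5, -7, 0)
t=6: X=(-5, -7, 0), d=3 → -e2, X_7=(-5, -8, 0)
t=7: X=(-5, -8, 0), d=4 → +e3, X_8=(-5, -8, 1)
t=8: X=(-5, -8, 1), d=5 → -e3, X_9=(-5, -8, 0)

(-5, -8, 0)


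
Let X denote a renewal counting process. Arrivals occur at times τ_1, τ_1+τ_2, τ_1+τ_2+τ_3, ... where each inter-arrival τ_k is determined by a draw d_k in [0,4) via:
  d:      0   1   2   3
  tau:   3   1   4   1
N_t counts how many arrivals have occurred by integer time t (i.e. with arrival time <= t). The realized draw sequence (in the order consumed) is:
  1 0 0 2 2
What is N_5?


draw d_1=1: τ_1=1, arrival time A_1=1
draw d_2=0: τ_2=3, arrival time A_2=4
draw d_3=0: τ_3=3, arrival time A_3=7
draw d_4=2: τ_4=4, arrival time A_4=11
draw d_5=2: τ_5=4, arrival time A_5=15
N_t over t=0..5: 0:0 1:1 2:1 3:1 4:2 5:2

2


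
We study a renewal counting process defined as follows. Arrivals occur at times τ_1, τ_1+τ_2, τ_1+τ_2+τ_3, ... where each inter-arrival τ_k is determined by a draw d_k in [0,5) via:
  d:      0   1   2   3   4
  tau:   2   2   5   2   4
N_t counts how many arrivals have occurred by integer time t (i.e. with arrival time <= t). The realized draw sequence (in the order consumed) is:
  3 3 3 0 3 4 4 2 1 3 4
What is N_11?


5

draw d_1=3: τ_1=2, arrival time A_1=2
draw d_2=3: τ_2=2, arrival time A_2=4
draw d_3=3: τ_3=2, arrival time A_3=6
draw d_4=0: τ_4=2, arrival time A_4=8
draw d_5=3: τ_5=2, arrival time A_5=10
draw d_6=4: τ_6=4, arrival time A_6=14
draw d_7=4: τ_7=4, arrival time A_7=18
draw d_8=2: τ_8=5, arrival time A_8=23
draw d_9=1: τ_9=2, arrival time A_9=25
draw d_10=3: τ_10=2, arrival time A_10=27
draw d_11=4: τ_11=4, arrival time A_11=31
N_t over t=0..11: 0:0 1:0 2:1 3:1 4:2 5:2 6:3 7:3 8:4 9:4 10:5 11:5


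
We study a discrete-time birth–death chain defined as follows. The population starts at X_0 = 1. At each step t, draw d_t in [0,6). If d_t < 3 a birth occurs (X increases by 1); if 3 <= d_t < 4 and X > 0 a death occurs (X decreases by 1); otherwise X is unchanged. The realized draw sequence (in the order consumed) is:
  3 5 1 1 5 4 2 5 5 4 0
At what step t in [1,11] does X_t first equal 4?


t=0: X=1, d=3 → death, X_1=0
t=1: X=0, d=5 → hold, X_2=0
t=2: X=0, d=1 → birth, X_3=1
t=3: X=1, d=1 → birth, X_4=2
t=4: X=2, d=5 → hold, X_5=2
t=5: X=2, d=4 → hold, X_6=2
t=6: X=2, d=2 → birth, X_7=3
t=7: X=3, d=5 → hold, X_8=3
t=8: X=3, d=5 → hold, X_9=3
t=9: X=3, d=4 → hold, X_10=3
t=10: X=3, d=0 → birth, X_11=4

11


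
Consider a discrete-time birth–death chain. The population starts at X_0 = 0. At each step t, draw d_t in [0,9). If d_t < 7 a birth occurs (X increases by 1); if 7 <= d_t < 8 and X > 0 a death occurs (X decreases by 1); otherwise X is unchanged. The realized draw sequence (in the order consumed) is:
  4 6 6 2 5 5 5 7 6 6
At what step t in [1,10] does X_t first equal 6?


t=0: X=0, d=4 → birth, X_1=1
t=1: X=1, d=6 → birth, X_2=2
t=2: X=2, d=6 → birth, X_3=3
t=3: X=3, d=2 → birth, X_4=4
t=4: X=4, d=5 → birth, X_5=5
t=5: X=5, d=5 → birth, X_6=6
t=6: X=6, d=5 → birth, X_7=7
t=7: X=7, d=7 → death, X_8=6
t=8: X=6, d=6 → birth, X_9=7
t=9: X=7, d=6 → birth, X_10=8

6


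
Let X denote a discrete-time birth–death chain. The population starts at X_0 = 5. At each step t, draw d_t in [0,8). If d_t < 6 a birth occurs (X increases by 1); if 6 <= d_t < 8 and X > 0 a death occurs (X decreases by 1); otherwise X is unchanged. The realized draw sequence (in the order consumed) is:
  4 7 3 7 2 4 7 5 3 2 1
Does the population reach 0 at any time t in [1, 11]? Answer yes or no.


no

t=0: X=5, d=4 → birth, X_1=6
t=1: X=6, d=7 → death, X_2=5
t=2: X=5, d=3 → birth, X_3=6
t=3: X=6, d=7 → death, X_4=5
t=4: X=5, d=2 → birth, X_5=6
t=5: X=6, d=4 → birth, X_6=7
t=6: X=7, d=7 → death, X_7=6
t=7: X=6, d=5 → birth, X_8=7
t=8: X=7, d=3 → birth, X_9=8
t=9: X=8, d=2 → birth, X_10=9
t=10: X=9, d=1 → birth, X_11=10


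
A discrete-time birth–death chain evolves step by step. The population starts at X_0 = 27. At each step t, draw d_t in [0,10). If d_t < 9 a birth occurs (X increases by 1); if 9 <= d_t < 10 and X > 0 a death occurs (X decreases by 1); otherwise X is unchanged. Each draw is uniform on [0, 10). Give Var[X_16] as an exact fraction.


144/25

X can drop by at most 1 per step and X_0 = 27 > T = 16, so X_t >= 27 − t >= 11 > 0 for every t <= 16: the floor at 0 (the 'and X > 0' condition) never binds. Hence X_16 = X_0 + Σ_{t<16} Y_t with i.i.d. increments Y_t = y(d_t) ∈ {+1, −1, 0}.
Outcome values over d=0..9: [1, 1, 1, 1, 1, 1, 1, 1, 1, -1]
Σy = 8, Σy² = 10, M = 10
μ = 8/10 = 4/5,  σ² = 10/10 − (4/5)² = 9/25
Independent increments: Var[X_16] = 16·σ² = 16·(9/25) = 144/25


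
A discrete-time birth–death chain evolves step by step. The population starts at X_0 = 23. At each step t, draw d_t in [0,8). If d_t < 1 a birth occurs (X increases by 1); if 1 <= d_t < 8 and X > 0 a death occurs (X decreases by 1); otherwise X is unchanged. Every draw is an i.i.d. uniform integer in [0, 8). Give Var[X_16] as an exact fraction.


7

X can drop by at most 1 per step and X_0 = 23 > T = 16, so X_t >= 23 − t >= 7 > 0 for every t <= 16: the floor at 0 (the 'and X > 0' condition) never binds. Hence X_16 = X_0 + Σ_{t<16} Y_t with i.i.d. increments Y_t = y(d_t) ∈ {+1, −1, 0}.
Outcome values over d=0..7: [1, -1, -1, -1, -1, -1, -1, -1]
Σy = -6, Σy² = 8, M = 8
μ = -6/8 = -3/4,  σ² = 8/8 − (-3/4)² = 7/16
Independent increments: Var[X_16] = 16·σ² = 16·(7/16) = 7


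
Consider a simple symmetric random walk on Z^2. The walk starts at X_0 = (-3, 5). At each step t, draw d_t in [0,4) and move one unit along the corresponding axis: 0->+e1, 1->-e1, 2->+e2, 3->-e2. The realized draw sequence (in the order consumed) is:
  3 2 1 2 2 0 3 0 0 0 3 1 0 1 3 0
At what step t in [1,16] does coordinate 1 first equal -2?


t=0: X=(-3, 5), d=3 → -e2, X_1=(-3, 4)
t=1: X=(-3, 4), d=2 → +e2, X_2=(-3, 5)
t=2: X=(-3, 5), d=1 → -e1, X_3=(-4, 5)
t=3: X=(-4, 5), d=2 → +e2, X_4=(-4, 6)
t=4: X=(-4, 6), d=2 → +e2, X_5=(-4, 7)
t=5: X=(-4, 7), d=0 → +e1, X_6=(-3, 7)
t=6: X=(-3, 7), d=3 → -e2, X_7=(-3, 6)
t=7: X=(-3, 6), d=0 → +e1, X_8=(-2, 6)
t=8: X=(-2, 6), d=0 → +e1, X_9=(-1, 6)
t=9: X=(-1, 6), d=0 → +e1, X_10=(0, 6)
t=10: X=(0, 6), d=3 → -e2, X_11=(0, 5)
t=11: X=(0, 5), d=1 → -e1, X_12=(-1, 5)
t=12: X=(-1, 5), d=0 → +e1, X_13=(0, 5)
t=13: X=(0, 5), d=1 → -e1, X_14=(-1, 5)
t=14: X=(-1, 5), d=3 → -e2, X_15=(-1, 4)
t=15: X=(-1, 4), d=0 → +e1, X_16=(0, 4)

8


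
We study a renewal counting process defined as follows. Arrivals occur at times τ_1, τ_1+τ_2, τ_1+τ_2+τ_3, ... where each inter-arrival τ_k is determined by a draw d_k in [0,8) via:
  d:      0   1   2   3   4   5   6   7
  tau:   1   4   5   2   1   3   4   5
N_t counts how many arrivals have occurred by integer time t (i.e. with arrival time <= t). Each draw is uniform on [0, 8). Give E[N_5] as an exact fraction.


Inter-arrival values over d=0..7: [1, 4, 5, 2, 1, 3, 4, 5]
Each d has probability 1/8, so the pmf of τ is: f(1) = 1/4, f(2) = 1/8, f(3) = 1/8, f(4) = 1/4, f(5) = 1/4
Renewal equation for m(n) = E[N_n]: condition on τ_1 = k (if k <= n, one arrival plus a fresh copy on the remaining n−k steps): m(n) = F(n) + Σ_{k<=n} f(k)·m(n−k), where F(n) = P(τ <= n) and m(0) = 0
m(1) = F(1) = 1/4
m(2) = F(2) + f(1)·m(1) = 3/8 + 1/4·1/4 = 7/16
m(3) = F(3) + f(1)·m(2) + f(2)·m(1) = 1/2 + 1/4·7/16 + 1/8·1/4 = 41/64
m(4) = F(4) + f(1)·m(3) + f(2)·m(2) + f(3)·m(1) = 3/4 + 1/4·41/64 + 1/8·7/16 + 1/8·1/4 = 255/256
m(5) = F(5) + f(1)·m(4) + f(2)·m(3) + f(3)·m(2) + f(4)·m(1) = 1 + 1/4·255/256 + 1/8·41/64 + 1/8·7/16 + 1/4·1/4 = 1481/1024
E[N_5] = m(5) = 1481/1024

1481/1024


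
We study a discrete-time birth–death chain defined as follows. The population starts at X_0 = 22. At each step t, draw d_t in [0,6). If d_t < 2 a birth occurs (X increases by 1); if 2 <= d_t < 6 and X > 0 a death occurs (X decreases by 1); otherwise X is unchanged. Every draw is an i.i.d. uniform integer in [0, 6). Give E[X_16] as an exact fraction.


X can drop by at most 1 per step and X_0 = 22 > T = 16, so X_t >= 22 − t >= 6 > 0 for every t <= 16: the floor at 0 (the 'and X > 0' condition) never binds. Hence X_16 = X_0 + Σ_{t<16} Y_t with i.i.d. increments Y_t = y(d_t) ∈ {+1, −1, 0}.
Outcome values over d=0..5: [1, 1, -1, -1, -1, -1]
Σy = -2, Σy² = 6, M = 6
μ = -2/6 = -1/3,  σ² = 6/6 − (-1/3)² = 8/9
E[X_16] = 22 + 16·(-1/3) = 50/3

50/3


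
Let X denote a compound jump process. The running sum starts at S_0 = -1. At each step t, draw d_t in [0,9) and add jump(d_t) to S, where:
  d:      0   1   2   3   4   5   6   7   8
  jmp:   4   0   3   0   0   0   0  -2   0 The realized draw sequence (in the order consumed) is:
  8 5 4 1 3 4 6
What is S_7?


t=0: S=-1, d=8, jump=0, S_1=-1
t=1: S=-1, d=5, jump=0, S_2=-1
t=2: S=-1, d=4, jump=0, S_3=-1
t=3: S=-1, d=1, jump=0, S_4=-1
t=4: S=-1, d=3, jump=0, S_5=-1
t=5: S=-1, d=4, jump=0, S_6=-1
t=6: S=-1, d=6, jump=0, S_7=-1

-1


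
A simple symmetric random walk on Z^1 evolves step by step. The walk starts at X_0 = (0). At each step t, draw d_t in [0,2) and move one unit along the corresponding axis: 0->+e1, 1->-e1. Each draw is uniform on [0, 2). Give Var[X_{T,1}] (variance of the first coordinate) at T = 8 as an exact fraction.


8

Outcome values over d=0..1: [1, -1]
Σy = 0, Σy² = 2, M = 2
μ = 0/2 = 0,  σ² = 2/2 − (0)² = 1
Independent increments: Var[X_8] = 8·σ² = 8·(1) = 8


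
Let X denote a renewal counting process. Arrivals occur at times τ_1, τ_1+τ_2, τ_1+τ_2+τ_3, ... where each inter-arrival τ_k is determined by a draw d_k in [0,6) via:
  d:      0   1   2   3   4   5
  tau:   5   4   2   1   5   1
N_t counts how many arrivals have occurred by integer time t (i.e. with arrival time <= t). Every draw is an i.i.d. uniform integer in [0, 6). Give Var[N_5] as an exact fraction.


78307/118098

Inter-arrival values over d=0..5: [5, 4, 2, 1, 5, 1]
Each d has probability 1/6, so the pmf of τ is: f(1) = 1/3, f(2) = 1/6, f(4) = 1/6, f(5) = 1/3
Let p_n(j) = P(N_n = j), with p_0 = [1]. Condition on τ_1: p_n(0) = P(τ > n), and for j >= 1, p_n(j) = Σ_{k<=n} f(k)·p_{n−k}(j−1)
p_1 = [2/3, 1/3]  (j = 0..1)
p_2 = [1/2, 7/18, 1/9]  (j = 0..2)
p_3 = [1/2, 5/18, 5/27, 1/27]  (j = 0..3)
p_4 = [1/3, 5/12, 17/108, 13/162, 1/81]  (j = 0..4)
p_5 = [0, 23/36, 13/54, 1/12, 8/243, 1/243]  (j = 0..5)
E[N_5] = Σ j·p_5(j) = 370/243;  E[N_5²] = Σ j²·p_5(j) = 161/54
Var[N_5] = 161/54 − (370/243)² = 78307/118098


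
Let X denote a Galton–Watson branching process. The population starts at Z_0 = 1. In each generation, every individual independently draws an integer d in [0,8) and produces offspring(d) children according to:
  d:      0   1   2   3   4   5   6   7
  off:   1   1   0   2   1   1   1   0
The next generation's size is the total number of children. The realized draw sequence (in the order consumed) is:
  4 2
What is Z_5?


0

gen 0: Z_0=1, draws=[4], offspring=[1], Z_1=1
gen 1: Z_1=1, draws=[2], offspring=[0], Z_2=0
gen 2: Z_2=0, draws=[], offspring=[], Z_3=0
gen 3: Z_3=0, draws=[], offspring=[], Z_4=0
gen 4: Z_4=0, draws=[], offspring=[], Z_5=0


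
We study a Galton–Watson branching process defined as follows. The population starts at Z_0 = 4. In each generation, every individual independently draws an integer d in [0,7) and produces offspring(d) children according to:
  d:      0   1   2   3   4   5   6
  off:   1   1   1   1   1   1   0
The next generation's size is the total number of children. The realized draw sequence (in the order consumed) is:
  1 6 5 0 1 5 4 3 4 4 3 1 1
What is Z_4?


3

gen 0: Z_0=4, draws=[1, 6, 5, 0], offspring=[1, 0, 1, 1], Z_1=3
gen 1: Z_1=3, draws=[1, 5, 4], offspring=[1, 1, 1], Z_2=3
gen 2: Z_2=3, draws=[3, 4, 4], offspring=[1, 1, 1], Z_3=3
gen 3: Z_3=3, draws=[3, 1, 1], offspring=[1, 1, 1], Z_4=3


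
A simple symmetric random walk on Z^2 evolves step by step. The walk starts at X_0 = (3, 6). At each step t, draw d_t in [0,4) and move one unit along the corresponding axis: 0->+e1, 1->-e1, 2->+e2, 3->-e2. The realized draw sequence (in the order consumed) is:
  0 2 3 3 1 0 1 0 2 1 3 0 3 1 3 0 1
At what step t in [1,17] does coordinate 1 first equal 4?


t=0: X=(3, 6), d=0 → +e1, X_1=(4, 6)
t=1: X=(4, 6), d=2 → +e2, X_2=(4, 7)
t=2: X=(4, 7), d=3 → -e2, X_3=(4, 6)
t=3: X=(4, 6), d=3 → -e2, X_4=(4, 5)
t=4: X=(4, 5), d=1 → -e1, X_5=(3, 5)
t=5: X=(3, 5), d=0 → +e1, X_6=(4, 5)
t=6: X=(4, 5), d=1 → -e1, X_7=(3, 5)
t=7: X=(3, 5), d=0 → +e1, X_8=(4, 5)
t=8: X=(4, 5), d=2 → +e2, X_9=(4, 6)
t=9: X=(4, 6), d=1 → -e1, X_10=(3, 6)
t=10: X=(3, 6), d=3 → -e2, X_11=(3, 5)
t=11: X=(3, 5), d=0 → +e1, X_12=(4, 5)
t=12: X=(4, 5), d=3 → -e2, X_13=(4, 4)
t=13: X=(4, 4), d=1 → -e1, X_14=(3, 4)
t=14: X=(3, 4), d=3 → -e2, X_15=(3, 3)
t=15: X=(3, 3), d=0 → +e1, X_16=(4, 3)
t=16: X=(4, 3), d=1 → -e1, X_17=(3, 3)

1


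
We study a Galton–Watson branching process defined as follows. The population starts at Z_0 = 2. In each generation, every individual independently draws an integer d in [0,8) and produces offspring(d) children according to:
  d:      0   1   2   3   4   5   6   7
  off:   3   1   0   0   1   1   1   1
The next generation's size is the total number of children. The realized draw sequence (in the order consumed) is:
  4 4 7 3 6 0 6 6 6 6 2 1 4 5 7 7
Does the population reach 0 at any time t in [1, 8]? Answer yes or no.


no

gen 0: Z_0=2, draws=[4, 4], offspring=[1, 1], Z_1=2
gen 1: Z_1=2, draws=[7, 3], offspring=[1, 0], Z_2=1
gen 2: Z_2=1, draws=[6], offspring=[1], Z_3=1
gen 3: Z_3=1, draws=[0], offspring=[3], Z_4=3
gen 4: Z_4=3, draws=[6, 6, 6], offspring=[1, 1, 1], Z_5=3
gen 5: Z_5=3, draws=[6, 2, 1], offspring=[1, 0, 1], Z_6=2
gen 6: Z_6=2, draws=[4, 5], offspring=[1, 1], Z_7=2
gen 7: Z_7=2, draws=[7, 7], offspring=[1, 1], Z_8=2


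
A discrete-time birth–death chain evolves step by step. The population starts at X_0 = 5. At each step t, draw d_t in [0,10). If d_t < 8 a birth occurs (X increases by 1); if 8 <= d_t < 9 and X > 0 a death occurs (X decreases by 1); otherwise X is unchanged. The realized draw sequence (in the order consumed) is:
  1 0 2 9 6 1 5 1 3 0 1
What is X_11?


15

t=0: X=5, d=1 → birth, X_1=6
t=1: X=6, d=0 → birth, X_2=7
t=2: X=7, d=2 → birth, X_3=8
t=3: X=8, d=9 → hold, X_4=8
t=4: X=8, d=6 → birth, X_5=9
t=5: X=9, d=1 → birth, X_6=10
t=6: X=10, d=5 → birth, X_7=11
t=7: X=11, d=1 → birth, X_8=12
t=8: X=12, d=3 → birth, X_9=13
t=9: X=13, d=0 → birth, X_10=14
t=10: X=14, d=1 → birth, X_11=15


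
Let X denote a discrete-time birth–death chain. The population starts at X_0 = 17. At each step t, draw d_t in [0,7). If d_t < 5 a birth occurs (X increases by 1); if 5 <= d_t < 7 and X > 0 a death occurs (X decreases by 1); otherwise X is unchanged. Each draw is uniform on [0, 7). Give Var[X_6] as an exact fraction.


240/49

X can drop by at most 1 per step and X_0 = 17 > T = 6, so X_t >= 17 − t >= 11 > 0 for every t <= 6: the floor at 0 (the 'and X > 0' condition) never binds. Hence X_6 = X_0 + Σ_{t<6} Y_t with i.i.d. increments Y_t = y(d_t) ∈ {+1, −1, 0}.
Outcome values over d=0..6: [1, 1, 1, 1, 1, -1, -1]
Σy = 3, Σy² = 7, M = 7
μ = 3/7 = 3/7,  σ² = 7/7 − (3/7)² = 40/49
Independent increments: Var[X_6] = 6·σ² = 6·(40/49) = 240/49


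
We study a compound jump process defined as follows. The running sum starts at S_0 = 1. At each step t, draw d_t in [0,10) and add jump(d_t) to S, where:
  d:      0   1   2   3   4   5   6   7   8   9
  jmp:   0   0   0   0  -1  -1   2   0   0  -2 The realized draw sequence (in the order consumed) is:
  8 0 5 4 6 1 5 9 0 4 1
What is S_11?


t=0: S=1, d=8, jump=0, S_1=1
t=1: S=1, d=0, jump=0, S_2=1
t=2: S=1, d=5, jump=-1, S_3=0
t=3: S=0, d=4, jump=-1, S_4=-1
t=4: S=-1, d=6, jump=2, S_5=1
t=5: S=1, d=1, jump=0, S_6=1
t=6: S=1, d=5, jump=-1, S_7=0
t=7: S=0, d=9, jump=-2, S_8=-2
t=8: S=-2, d=0, jump=0, S_9=-2
t=9: S=-2, d=4, jump=-1, S_10=-3
t=10: S=-3, d=1, jump=0, S_11=-3

-3


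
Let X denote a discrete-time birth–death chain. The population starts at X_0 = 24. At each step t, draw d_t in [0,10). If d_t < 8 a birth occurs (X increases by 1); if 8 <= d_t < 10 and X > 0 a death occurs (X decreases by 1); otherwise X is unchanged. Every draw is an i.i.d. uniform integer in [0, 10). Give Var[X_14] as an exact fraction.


224/25

X can drop by at most 1 per step and X_0 = 24 > T = 14, so X_t >= 24 − t >= 10 > 0 for every t <= 14: the floor at 0 (the 'and X > 0' condition) never binds. Hence X_14 = X_0 + Σ_{t<14} Y_t with i.i.d. increments Y_t = y(d_t) ∈ {+1, −1, 0}.
Outcome values over d=0..9: [1, 1, 1, 1, 1, 1, 1, 1, -1, -1]
Σy = 6, Σy² = 10, M = 10
μ = 6/10 = 3/5,  σ² = 10/10 − (3/5)² = 16/25
Independent increments: Var[X_14] = 14·σ² = 14·(16/25) = 224/25


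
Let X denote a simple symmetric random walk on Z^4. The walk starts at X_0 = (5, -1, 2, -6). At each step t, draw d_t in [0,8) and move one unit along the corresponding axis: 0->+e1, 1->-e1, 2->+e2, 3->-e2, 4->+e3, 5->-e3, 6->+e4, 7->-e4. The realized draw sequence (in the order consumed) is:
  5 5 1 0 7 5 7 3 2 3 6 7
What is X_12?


(5, -2, -1, -8)

t=0: X=(5, -1, 2, -6), d=5 → -e3, X_1=(5, -1, 1, -6)
t=1: X=(5, -1, 1, -6), d=5 → -e3, X_2=(5, -1, 0, -6)
t=2: X=(5, -1, 0, -6), d=1 → -e1, X_3=(4, -1, 0, -6)
t=3: X=(4, -1, 0, -6), d=0 → +e1, X_4=(5, -1, 0, -6)
t=4: X=(5, -1, 0, -6), d=7 → -e4, X_5=(5, -1, 0, -7)
t=5: X=(5, -1, 0, -7), d=5 → -e3, X_6=(5, -1, -1, -7)
t=6: X=(5, -1, -1, -7), d=7 → -e4, X_7=(5, -1, -1, -8)
t=7: X=(5, -1, -1, -8), d=3 → -e2, X_8=(5, -2, -1, -8)
t=8: X=(5, -2, -1, -8), d=2 → +e2, X_9=(5, -1, -1, -8)
t=9: X=(5, -1, -1, -8), d=3 → -e2, X_10=(5, -2, -1, -8)
t=10: X=(5, -2, -1, -8), d=6 → +e4, X_11=(5, -2, -1, -7)
t=11: X=(5, -2, -1, -7), d=7 → -e4, X_12=(5, -2, -1, -8)


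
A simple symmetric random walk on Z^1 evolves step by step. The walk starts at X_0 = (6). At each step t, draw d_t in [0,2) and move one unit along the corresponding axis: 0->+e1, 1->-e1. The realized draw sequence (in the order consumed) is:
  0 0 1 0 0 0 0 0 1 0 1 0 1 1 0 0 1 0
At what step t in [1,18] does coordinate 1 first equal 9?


5

t=0: X=(6), d=0 → +e1, X_1=(7)
t=1: X=(7), d=0 → +e1, X_2=(8)
t=2: X=(8), d=1 → -e1, X_3=(7)
t=3: X=(7), d=0 → +e1, X_4=(8)
t=4: X=(8), d=0 → +e1, X_5=(9)
t=5: X=(9), d=0 → +e1, X_6=(10)
t=6: X=(10), d=0 → +e1, X_7=(11)
t=7: X=(11), d=0 → +e1, X_8=(12)
t=8: X=(12), d=1 → -e1, X_9=(11)
t=9: X=(11), d=0 → +e1, X_10=(12)
t=10: X=(12), d=1 → -e1, X_11=(11)
t=11: X=(11), d=0 → +e1, X_12=(12)
t=12: X=(12), d=1 → -e1, X_13=(11)
t=13: X=(11), d=1 → -e1, X_14=(10)
t=14: X=(10), d=0 → +e1, X_15=(11)
t=15: X=(11), d=0 → +e1, X_16=(12)
t=16: X=(12), d=1 → -e1, X_17=(11)
t=17: X=(11), d=0 → +e1, X_18=(12)


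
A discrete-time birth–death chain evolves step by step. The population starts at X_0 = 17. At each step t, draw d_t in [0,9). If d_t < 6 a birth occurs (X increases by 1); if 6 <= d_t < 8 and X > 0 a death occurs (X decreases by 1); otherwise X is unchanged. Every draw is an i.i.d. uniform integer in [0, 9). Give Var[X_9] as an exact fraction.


X can drop by at most 1 per step and X_0 = 17 > T = 9, so X_t >= 17 − t >= 8 > 0 for every t <= 9: the floor at 0 (the 'and X > 0' condition) never binds. Hence X_9 = X_0 + Σ_{t<9} Y_t with i.i.d. increments Y_t = y(d_t) ∈ {+1, −1, 0}.
Outcome values over d=0..8: [1, 1, 1, 1, 1, 1, -1, -1, 0]
Σy = 4, Σy² = 8, M = 9
μ = 4/9 = 4/9,  σ² = 8/9 − (4/9)² = 56/81
Independent increments: Var[X_9] = 9·σ² = 9·(56/81) = 56/9

56/9


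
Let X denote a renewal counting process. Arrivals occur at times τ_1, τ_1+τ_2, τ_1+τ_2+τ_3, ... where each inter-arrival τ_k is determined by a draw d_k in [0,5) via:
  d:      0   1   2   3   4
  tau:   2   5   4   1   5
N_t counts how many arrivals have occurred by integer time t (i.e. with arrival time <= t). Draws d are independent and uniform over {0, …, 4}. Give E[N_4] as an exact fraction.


496/625

Inter-arrival values over d=0..4: [2, 5, 4, 1, 5]
Each d has probability 1/5, so the pmf of τ is: f(1) = 1/5, f(2) = 1/5, f(4) = 1/5, f(5) = 2/5
Renewal equation for m(n) = E[N_n]: condition on τ_1 = k (if k <= n, one arrival plus a fresh copy on the remaining n−k steps): m(n) = F(n) + Σ_{k<=n} f(k)·m(n−k), where F(n) = P(τ <= n) and m(0) = 0
m(1) = F(1) = 1/5
m(2) = F(2) + f(1)·m(1) = 2/5 + 1/5·1/5 = 11/25
m(3) = F(3) + f(1)·m(2) + f(2)·m(1) = 2/5 + 1/5·11/25 + 1/5·1/5 = 66/125
m(4) = F(4) + f(1)·m(3) + f(2)·m(2) = 3/5 + 1/5·66/125 + 1/5·11/25 = 496/625
E[N_4] = m(4) = 496/625


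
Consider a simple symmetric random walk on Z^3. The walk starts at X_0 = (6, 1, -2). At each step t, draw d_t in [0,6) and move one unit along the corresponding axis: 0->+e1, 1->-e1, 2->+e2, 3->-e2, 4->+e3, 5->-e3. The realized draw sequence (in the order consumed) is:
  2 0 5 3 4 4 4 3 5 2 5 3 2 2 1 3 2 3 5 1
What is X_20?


t=0: X=(6, 1, -2), d=2 → +e2, X_1=(6, 2, -2)
t=1: X=(6, 2, -2), d=0 → +e1, X_2=(7, 2, -2)
t=2: X=(7, 2, -2), d=5 → -e3, X_3=(7, 2, -3)
t=3: X=(7, 2, -3), d=3 → -e2, X_4=(7, 1, -3)
t=4: X=(7, 1, -3), d=4 → +e3, X_5=(7, 1, -2)
t=5: X=(7, 1, -2), d=4 → +e3, X_6=(7, 1, -1)
t=6: X=(7, 1, -1), d=4 → +e3, X_7=(7, 1, 0)
t=7: X=(7, 1, 0), d=3 → -e2, X_8=(7, 0, 0)
t=8: X=(7, 0, 0), d=5 → -e3, X_9=(7, 0, -1)
t=9: X=(7, 0, -1), d=2 → +e2, X_10=(7, 1, -1)
t=10: X=(7, 1, -1), d=5 → -e3, X_11=(7, 1, -2)
t=11: X=(7, 1, -2), d=3 → -e2, X_12=(7, 0, -2)
t=12: X=(7, 0, -2), d=2 → +e2, X_13=(7, 1, -2)
t=13: X=(7, 1, -2), d=2 → +e2, X_14=(7, 2, -2)
t=14: X=(7, 2, -2), d=1 → -e1, X_15=(6, 2, -2)
t=15: X=(6, 2, -2), d=3 → -e2, X_16=(6, 1, -2)
t=16: X=(6, 1, -2), d=2 → +e2, X_17=(6, 2, -2)
t=17: X=(6, 2, -2), d=3 → -e2, X_18=(6, 1, -2)
t=18: X=(6, 1, -2), d=5 → -e3, X_19=(6, 1, -3)
t=19: X=(6, 1, -3), d=1 → -e1, X_20=(5, 1, -3)

(5, 1, -3)


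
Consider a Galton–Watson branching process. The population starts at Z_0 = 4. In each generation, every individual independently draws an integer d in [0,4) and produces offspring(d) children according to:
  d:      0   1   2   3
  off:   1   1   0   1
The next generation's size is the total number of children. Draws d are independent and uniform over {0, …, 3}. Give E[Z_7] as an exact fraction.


2187/4096

Outcome values over d=0..3: [1, 1, 0, 1]
Σy = 3, Σy² = 3, M = 4
μ = 3/4 = 3/4,  σ² = 3/4 − (3/4)² = 3/16
E[Z_0] = 4
E[Z_1] = 3/4·E[Z_0] = 3
E[Z_2] = 3/4·E[Z_1] = 9/4
E[Z_3] = 3/4·E[Z_2] = 27/16
E[Z_4] = 3/4·E[Z_3] = 81/64
E[Z_5] = 3/4·E[Z_4] = 243/256
E[Z_6] = 3/4·E[Z_5] = 729/1024
E[Z_7] = 3/4·E[Z_6] = 2187/4096


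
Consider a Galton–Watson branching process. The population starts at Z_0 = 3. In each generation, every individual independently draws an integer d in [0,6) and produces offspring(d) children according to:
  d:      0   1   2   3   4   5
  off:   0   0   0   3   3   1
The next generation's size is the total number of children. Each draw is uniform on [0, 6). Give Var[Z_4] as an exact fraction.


Outcome values over d=0..5: [0, 0, 0, 3, 3, 1]
Σy = 7, Σy² = 19, M = 6
μ = 7/6 = 7/6,  σ² = 19/6 − (7/6)² = 65/36
V_0 = 0, E_0 = 3
V_1 = 65/36·E_0 + (7/6)²·V_0 = 65/12;  E_1 = 7/2
V_2 = 65/36·E_1 + (7/6)²·V_1 = 5915/432;  E_2 = 49/12
V_3 = 65/36·E_2 + (7/6)²·V_2 = 404495/15552;  E_3 = 343/72
V_4 = 65/36·E_3 + (7/6)²·V_3 = 24635975/559872;  E_4 = 2401/432

24635975/559872


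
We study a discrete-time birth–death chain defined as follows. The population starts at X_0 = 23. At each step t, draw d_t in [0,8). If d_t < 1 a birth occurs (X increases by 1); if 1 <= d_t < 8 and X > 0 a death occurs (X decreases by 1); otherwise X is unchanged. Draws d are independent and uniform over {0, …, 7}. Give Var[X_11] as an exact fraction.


77/16

X can drop by at most 1 per step and X_0 = 23 > T = 11, so X_t >= 23 − t >= 12 > 0 for every t <= 11: the floor at 0 (the 'and X > 0' condition) never binds. Hence X_11 = X_0 + Σ_{t<11} Y_t with i.i.d. increments Y_t = y(d_t) ∈ {+1, −1, 0}.
Outcome values over d=0..7: [1, -1, -1, -1, -1, -1, -1, -1]
Σy = -6, Σy² = 8, M = 8
μ = -6/8 = -3/4,  σ² = 8/8 − (-3/4)² = 7/16
Independent increments: Var[X_11] = 11·σ² = 11·(7/16) = 77/16


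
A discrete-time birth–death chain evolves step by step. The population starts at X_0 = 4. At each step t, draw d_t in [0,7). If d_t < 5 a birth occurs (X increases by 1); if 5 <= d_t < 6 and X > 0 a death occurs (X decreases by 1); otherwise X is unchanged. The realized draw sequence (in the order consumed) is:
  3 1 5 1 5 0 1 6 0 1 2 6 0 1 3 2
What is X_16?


14

t=0: X=4, d=3 → birth, X_1=5
t=1: X=5, d=1 → birth, X_2=6
t=2: X=6, d=5 → death, X_3=5
t=3: X=5, d=1 → birth, X_4=6
t=4: X=6, d=5 → death, X_5=5
t=5: X=5, d=0 → birth, X_6=6
t=6: X=6, d=1 → birth, X_7=7
t=7: X=7, d=6 → hold, X_8=7
t=8: X=7, d=0 → birth, X_9=8
t=9: X=8, d=1 → birth, X_10=9
t=10: X=9, d=2 → birth, X_11=10
t=11: X=10, d=6 → hold, X_12=10
t=12: X=10, d=0 → birth, X_13=11
t=13: X=11, d=1 → birth, X_14=12
t=14: X=12, d=3 → birth, X_15=13
t=15: X=13, d=2 → birth, X_16=14


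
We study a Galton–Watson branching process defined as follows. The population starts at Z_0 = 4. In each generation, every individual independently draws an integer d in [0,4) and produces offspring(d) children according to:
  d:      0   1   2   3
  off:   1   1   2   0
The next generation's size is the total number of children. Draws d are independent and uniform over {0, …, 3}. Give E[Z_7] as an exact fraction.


4

Outcome values over d=0..3: [1, 1, 2, 0]
Σy = 4, Σy² = 6, M = 4
μ = 4/4 = 1,  σ² = 6/4 − (1)² = 1/2
E[Z_0] = 4
E[Z_1] = 1·E[Z_0] = 4
E[Z_2] = 1·E[Z_1] = 4
E[Z_3] = 1·E[Z_2] = 4
E[Z_4] = 1·E[Z_3] = 4
E[Z_5] = 1·E[Z_4] = 4
E[Z_6] = 1·E[Z_5] = 4
E[Z_7] = 1·E[Z_6] = 4


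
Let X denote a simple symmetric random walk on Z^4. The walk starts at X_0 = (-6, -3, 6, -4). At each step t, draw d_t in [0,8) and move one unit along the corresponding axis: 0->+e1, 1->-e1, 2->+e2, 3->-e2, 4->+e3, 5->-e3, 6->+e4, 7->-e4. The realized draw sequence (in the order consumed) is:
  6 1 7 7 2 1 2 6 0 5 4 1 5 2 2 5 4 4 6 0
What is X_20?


(-7, 1, 6, -3)

t=0: X=(-6, -3, 6, -4), d=6 → +e4, X_1=(-6, -3, 6, -3)
t=1: X=(-6, -3, 6, -3), d=1 → -e1, X_2=(-7, -3, 6, -3)
t=2: X=(-7, -3, 6, -3), d=7 → -e4, X_3=(-7, -3, 6, -4)
t=3: X=(-7, -3, 6, -4), d=7 → -e4, X_4=(-7, -3, 6, -5)
t=4: X=(-7, -3, 6, -5), d=2 → +e2, X_5=(-7, -2, 6, -5)
t=5: X=(-7, -2, 6, -5), d=1 → -e1, X_6=(-8, -2, 6, -5)
t=6: X=(-8, -2, 6, -5), d=2 → +e2, X_7=(-8, -1, 6, -5)
t=7: X=(-8, -1, 6, -5), d=6 → +e4, X_8=(-8, -1, 6, -4)
t=8: X=(-8, -1, 6, -4), d=0 → +e1, X_9=(-7, -1, 6, -4)
t=9: X=(-7, -1, 6, -4), d=5 → -e3, X_10=(-7, -1, 5, -4)
t=10: X=(-7, -1, 5, -4), d=4 → +e3, X_11=(-7, -1, 6, -4)
t=11: X=(-7, -1, 6, -4), d=1 → -e1, X_12=(-8, -1, 6, -4)
t=12: X=(-8, -1, 6, -4), d=5 → -e3, X_13=(-8, -1, 5, -4)
t=13: X=(-8, -1, 5, -4), d=2 → +e2, X_14=(-8, 0, 5, -4)
t=14: X=(-8, 0, 5, -4), d=2 → +e2, X_15=(-8, 1, 5, -4)
t=15: X=(-8, 1, 5, -4), d=5 → -e3, X_16=(-8, 1, 4, -4)
t=16: X=(-8, 1, 4, -4), d=4 → +e3, X_17=(-8, 1, 5, -4)
t=17: X=(-8, 1, 5, -4), d=4 → +e3, X_18=(-8, 1, 6, -4)
t=18: X=(-8, 1, 6, -4), d=6 → +e4, X_19=(-8, 1, 6, -3)
t=19: X=(-8, 1, 6, -3), d=0 → +e1, X_20=(-7, 1, 6, -3)
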